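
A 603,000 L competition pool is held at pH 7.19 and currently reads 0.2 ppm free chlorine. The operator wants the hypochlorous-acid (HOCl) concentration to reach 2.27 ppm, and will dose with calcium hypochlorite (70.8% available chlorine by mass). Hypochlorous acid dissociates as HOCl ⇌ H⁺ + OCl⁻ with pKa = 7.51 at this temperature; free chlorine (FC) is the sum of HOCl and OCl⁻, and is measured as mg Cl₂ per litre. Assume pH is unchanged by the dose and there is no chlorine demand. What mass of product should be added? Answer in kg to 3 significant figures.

[OCl⁻]/[HOCl] = 10^(pH − pKa) = 10^(7.19 − 7.51) = 0.4786; fraction as HOCl = 1/(1 + 0.4786) = 0.6763.
Free chlorine required for 2.27 ppm HOCl: 2.27 / 0.6763 = 3.356 ppm.
FC to add: 3.356 − 0.2 = 3.156 mg/L as Cl₂.
Cl₂ equivalent: 3.156 mg/L × 603,000 L = 1903 g.
Product at 70.8% available Cl: 1903 / 0.708 = 2688 g.

2.69 kg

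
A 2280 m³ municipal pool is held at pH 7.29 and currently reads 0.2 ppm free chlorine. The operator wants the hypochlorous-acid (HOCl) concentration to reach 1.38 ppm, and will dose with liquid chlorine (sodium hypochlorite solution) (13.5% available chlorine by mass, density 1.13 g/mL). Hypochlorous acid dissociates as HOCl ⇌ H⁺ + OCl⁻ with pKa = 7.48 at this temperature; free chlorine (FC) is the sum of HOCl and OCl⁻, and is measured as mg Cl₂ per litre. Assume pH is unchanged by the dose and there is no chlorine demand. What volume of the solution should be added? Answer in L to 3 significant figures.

31.0 L

Volume: 2280 m³ = 2,280,000 L.
[OCl⁻]/[HOCl] = 10^(pH − pKa) = 10^(7.29 − 7.48) = 0.6457; fraction as HOCl = 1/(1 + 0.6457) = 0.6077.
Free chlorine required for 1.38 ppm HOCl: 1.38 / 0.6077 = 2.271 ppm.
FC to add: 2.271 − 0.2 = 2.071 mg/L as Cl₂.
Cl₂ equivalent: 2.071 mg/L × 2,280,000 L = 4722 g.
Product at 13.5% available Cl: 4722 / 0.135 = 34,980 g.
Volume: 34,980 g ÷ 1.13 g/mL = 30,950 mL.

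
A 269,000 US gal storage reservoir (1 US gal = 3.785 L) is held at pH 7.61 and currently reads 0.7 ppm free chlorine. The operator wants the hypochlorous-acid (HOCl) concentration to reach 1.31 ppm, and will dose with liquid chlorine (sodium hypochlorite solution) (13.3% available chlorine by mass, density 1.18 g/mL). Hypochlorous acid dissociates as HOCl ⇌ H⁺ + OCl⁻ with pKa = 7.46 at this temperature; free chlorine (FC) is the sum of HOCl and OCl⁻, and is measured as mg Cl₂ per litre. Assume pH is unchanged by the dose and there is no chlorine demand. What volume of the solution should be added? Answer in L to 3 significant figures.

Volume: 269,000 US gal × 3.785 L/gal = 1,018,165 L.
[OCl⁻]/[HOCl] = 10^(pH − pKa) = 10^(7.61 − 7.46) = 1.413; fraction as HOCl = 1/(1 + 1.413) = 0.4145.
Free chlorine required for 1.31 ppm HOCl: 1.31 / 0.4145 = 3.16 ppm.
FC to add: 3.16 − 0.7 = 2.46 mg/L as Cl₂.
Cl₂ equivalent: 2.46 mg/L × 1,018,165 L = 2505 g.
Product at 13.3% available Cl: 2505 / 0.133 = 18,840 g.
Volume: 18,840 g ÷ 1.18 g/mL = 15,960 mL.

16.0 L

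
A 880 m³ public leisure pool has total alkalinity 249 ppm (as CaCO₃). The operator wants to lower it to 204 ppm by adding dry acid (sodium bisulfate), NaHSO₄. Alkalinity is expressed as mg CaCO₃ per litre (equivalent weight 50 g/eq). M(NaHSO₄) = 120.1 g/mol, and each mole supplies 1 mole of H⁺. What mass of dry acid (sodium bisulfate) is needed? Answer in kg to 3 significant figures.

Volume: 880 m³ = 880,000 L.
Alkalinity to neutralize: (249 − 204) = 45 mg/L as CaCO₃ × 880,000 L = 39,600 g as CaCO₃.
Equivalents of H⁺ required: 39,600 ÷ 50 g/eq = 792 eq = 792 mol NaHSO₄.
Mass of NaHSO₄: 792 × 120.1 = 95,120 g.

95.1 kg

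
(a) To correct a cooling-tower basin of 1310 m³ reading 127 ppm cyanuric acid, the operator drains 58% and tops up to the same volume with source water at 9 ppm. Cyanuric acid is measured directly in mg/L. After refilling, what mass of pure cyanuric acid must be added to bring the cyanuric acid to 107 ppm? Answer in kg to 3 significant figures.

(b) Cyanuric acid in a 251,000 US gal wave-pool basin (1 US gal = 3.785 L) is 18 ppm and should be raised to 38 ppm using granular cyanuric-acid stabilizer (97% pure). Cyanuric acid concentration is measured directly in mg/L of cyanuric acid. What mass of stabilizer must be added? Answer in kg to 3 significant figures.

(a) Volume: 1310 m³ = 1,310,000 L.
(a) After draining 58% and refilling: 127 × 0.42 + 9 × 0.58 = 58.56 ppm.
(a) Deficit to target: 107 − 58.56 = 48.44 mg/L.
(a) Mass: 48.44 mg/L × 1,310,000 L = 63,460 g cyanuric acid.

(b) Volume: 251,000 US gal × 3.785 L/gal = 950,035 L.
(b) CYA to add: (38 − 18) = 20 mg/L × 950,035 L = 19,000 g cyanuric acid.
(b) At 97% purity: 19,000 / 0.97 = 19,590 g product.

(a) 63.5 kg; (b) 19.6 kg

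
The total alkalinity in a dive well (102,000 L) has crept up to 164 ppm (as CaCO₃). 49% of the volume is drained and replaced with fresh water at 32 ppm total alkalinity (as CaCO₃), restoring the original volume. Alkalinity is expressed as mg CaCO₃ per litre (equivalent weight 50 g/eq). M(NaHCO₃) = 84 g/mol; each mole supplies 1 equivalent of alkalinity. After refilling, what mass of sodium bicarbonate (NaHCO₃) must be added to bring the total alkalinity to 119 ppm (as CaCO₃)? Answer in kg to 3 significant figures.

3.37 kg

After draining 49% and refilling: 164 × 0.51 + 32 × 0.49 = 99.32 ppm.
Deficit to target: 119 − 99.32 = 19.68 mg/L.
As CaCO₃: 19.68 mg/L × 102,000 L = 2007 g; ÷ 50 g/eq ÷ 1 = 40.15 mol NaHCO₃.
Mass: 40.15 × 84 = 3372 g.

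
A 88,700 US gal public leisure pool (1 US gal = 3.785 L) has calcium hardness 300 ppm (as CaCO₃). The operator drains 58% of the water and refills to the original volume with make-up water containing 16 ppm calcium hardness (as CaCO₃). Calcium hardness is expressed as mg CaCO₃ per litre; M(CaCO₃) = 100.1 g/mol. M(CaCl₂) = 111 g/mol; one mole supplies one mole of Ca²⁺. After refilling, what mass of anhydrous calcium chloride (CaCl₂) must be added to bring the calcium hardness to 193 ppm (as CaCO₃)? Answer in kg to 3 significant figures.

21.5 kg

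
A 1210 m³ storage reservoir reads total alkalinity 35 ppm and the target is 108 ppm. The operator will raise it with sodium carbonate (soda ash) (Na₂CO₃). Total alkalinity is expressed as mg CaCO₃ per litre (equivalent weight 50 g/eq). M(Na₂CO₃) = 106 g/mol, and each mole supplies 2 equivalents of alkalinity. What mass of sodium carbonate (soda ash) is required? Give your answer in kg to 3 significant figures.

93.6 kg

Volume: 1210 m³ = 1,210,000 L.
Alkalinity to add: (108 − 35) = 73 mg/L as CaCO₃ × 1,210,000 L = 88,330 g as CaCO₃.
Equivalents: 88,330 g ÷ 50 g/eq = 1767 eq.
Each mole of Na₂CO₃ supplies 2 eq, so 1767 / 2 = 883.3 mol.
Mass: 883.3 mol × 106 g/mol = 93,630 g.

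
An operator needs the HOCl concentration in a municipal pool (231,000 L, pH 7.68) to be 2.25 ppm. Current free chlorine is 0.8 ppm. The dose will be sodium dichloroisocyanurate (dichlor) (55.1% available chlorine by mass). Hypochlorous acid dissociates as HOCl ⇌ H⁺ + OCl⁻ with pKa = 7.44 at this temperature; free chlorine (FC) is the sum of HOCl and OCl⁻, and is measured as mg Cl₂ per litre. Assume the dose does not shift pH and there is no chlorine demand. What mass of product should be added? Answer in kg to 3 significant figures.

[OCl⁻]/[HOCl] = 10^(pH − pKa) = 10^(7.68 − 7.44) = 1.738; fraction as HOCl = 1/(1 + 1.738) = 0.3653.
Free chlorine required for 2.25 ppm HOCl: 2.25 / 0.3653 = 6.16 ppm.
FC to add: 6.16 − 0.8 = 5.36 mg/L as Cl₂.
Cl₂ equivalent: 5.36 mg/L × 231,000 L = 1238 g.
Product at 55.1% available Cl: 1238 / 0.551 = 2247 g.

2.25 kg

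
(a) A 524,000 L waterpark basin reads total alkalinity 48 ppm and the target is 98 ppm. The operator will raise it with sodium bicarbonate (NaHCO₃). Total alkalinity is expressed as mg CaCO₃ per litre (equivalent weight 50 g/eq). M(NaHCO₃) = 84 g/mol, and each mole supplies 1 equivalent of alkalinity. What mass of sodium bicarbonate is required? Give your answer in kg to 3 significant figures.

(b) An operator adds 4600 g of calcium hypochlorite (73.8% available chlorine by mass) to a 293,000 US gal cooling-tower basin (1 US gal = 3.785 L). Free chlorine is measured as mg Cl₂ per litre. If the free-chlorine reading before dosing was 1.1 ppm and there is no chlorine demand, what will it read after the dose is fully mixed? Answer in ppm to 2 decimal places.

(a) Alkalinity to add: (98 − 48) = 50 mg/L as CaCO₃ × 524,000 L = 26,200 g as CaCO₃.
(a) Equivalents: 26,200 g ÷ 50 g/eq = 524 eq.
(a) NaHCO₃ supplies 1 eq per mole → 524 mol.
(a) Mass: 524 mol × 84 g/mol = 44,020 g.

(b) Volume: 293,000 US gal × 3.785 L/gal = 1,109,005 L.
(b) Available chlorine delivered: 4600 g × 0.738 = 3395 g as Cl₂.
(b) Concentration rise: 3395 g / 1,109,005 L = 3.061 mg/L = 3.06 ppm.
(b) Final FC: 1.1 + 3.06 = 4.16 ppm.

(a) 44.0 kg; (b) 4.16 ppm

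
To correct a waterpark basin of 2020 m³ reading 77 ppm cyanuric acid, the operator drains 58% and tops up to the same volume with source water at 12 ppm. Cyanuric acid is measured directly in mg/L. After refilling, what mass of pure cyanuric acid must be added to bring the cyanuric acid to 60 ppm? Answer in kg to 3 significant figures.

41.8 kg

Volume: 2020 m³ = 2,020,000 L.
After draining 58% and refilling: 77 × 0.42 + 12 × 0.58 = 39.3 ppm.
Deficit to target: 60 − 39.3 = 20.7 mg/L.
Mass: 20.7 mg/L × 2,020,000 L = 41,810 g cyanuric acid.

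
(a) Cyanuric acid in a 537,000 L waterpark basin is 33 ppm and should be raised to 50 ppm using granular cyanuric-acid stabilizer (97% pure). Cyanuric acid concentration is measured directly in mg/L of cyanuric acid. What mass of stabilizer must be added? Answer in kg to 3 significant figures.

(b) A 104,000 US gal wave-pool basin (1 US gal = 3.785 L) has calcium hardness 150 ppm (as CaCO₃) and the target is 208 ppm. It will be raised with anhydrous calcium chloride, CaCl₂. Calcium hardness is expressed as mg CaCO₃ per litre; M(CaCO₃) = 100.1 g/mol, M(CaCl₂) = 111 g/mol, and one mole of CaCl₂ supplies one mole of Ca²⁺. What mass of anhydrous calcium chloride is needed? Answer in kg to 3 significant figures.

(a) CYA to add: (50 − 33) = 17 mg/L × 537,000 L = 9129 g cyanuric acid.
(a) At 97% purity: 9129 / 0.97 = 9411 g product.

(b) Volume: 104,000 US gal × 3.785 L/gal = 393,640 L.
(b) Hardness to add: (208 − 150) = 58 mg/L as CaCO₃ × 393,640 L = 22,830 g as CaCO₃.
(b) Moles of Ca²⁺ (1 mol Ca²⁺ ≡ 1 mol CaCO₃): 22,830 / 100.1 g/mol = 228.1 mol.
(b) Mass of CaCl₂: 228.1 × 111 = 25,320 g.

(a) 9.41 kg; (b) 25.3 kg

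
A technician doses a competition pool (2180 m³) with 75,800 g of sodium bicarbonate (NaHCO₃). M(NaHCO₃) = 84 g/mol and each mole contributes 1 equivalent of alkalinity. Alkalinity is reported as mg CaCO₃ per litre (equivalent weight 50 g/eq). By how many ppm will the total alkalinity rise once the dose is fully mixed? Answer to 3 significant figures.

Volume: 2180 m³ = 2,180,000 L.
Moles of NaHCO₃: 75,800 g ÷ 84 g/mol = 902.4 mol → 902.4 eq of alkalinity.
As CaCO₃: 902.4 eq × 50 g/eq = 45,120 g.
Rise: 45,120 g / 2,180,000 L × 1000 = 20.7 mg/L.

20.7 ppm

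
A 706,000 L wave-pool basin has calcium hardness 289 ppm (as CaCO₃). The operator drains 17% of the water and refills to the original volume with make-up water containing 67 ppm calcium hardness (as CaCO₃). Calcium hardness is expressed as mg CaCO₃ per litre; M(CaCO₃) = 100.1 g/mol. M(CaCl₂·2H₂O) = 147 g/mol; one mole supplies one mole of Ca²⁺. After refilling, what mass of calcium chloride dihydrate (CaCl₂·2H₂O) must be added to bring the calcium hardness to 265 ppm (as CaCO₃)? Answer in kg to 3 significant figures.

14.2 kg

After draining 17% and refilling: 289 × 0.83 + 67 × 0.17 = 251.26 ppm.
Deficit to target: 265 − 251.26 = 13.74 mg/L.
As CaCO₃: 13.74 mg/L × 706,000 L = 9700 g; ÷ 100.1 = 96.91 mol Ca²⁺.
Mass: 96.91 × 147 = 14,250 g.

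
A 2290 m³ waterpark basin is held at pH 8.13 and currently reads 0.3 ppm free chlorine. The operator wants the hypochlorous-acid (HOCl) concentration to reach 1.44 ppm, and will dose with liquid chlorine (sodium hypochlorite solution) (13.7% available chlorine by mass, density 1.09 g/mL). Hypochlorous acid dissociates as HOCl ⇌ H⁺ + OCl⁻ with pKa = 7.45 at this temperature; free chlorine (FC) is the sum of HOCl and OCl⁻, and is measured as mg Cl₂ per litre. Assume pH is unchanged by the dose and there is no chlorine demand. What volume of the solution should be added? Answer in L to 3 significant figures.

Volume: 2290 m³ = 2,290,000 L.
[OCl⁻]/[HOCl] = 10^(pH − pKa) = 10^(8.13 − 7.45) = 4.786; fraction as HOCl = 1/(1 + 4.786) = 0.1728.
Free chlorine required for 1.44 ppm HOCl: 1.44 / 0.1728 = 8.332 ppm.
FC to add: 8.332 − 0.3 = 8.032 mg/L as Cl₂.
Cl₂ equivalent: 8.032 mg/L × 2,290,000 L = 18,390 g.
Product at 13.7% available Cl: 18,390 / 0.137 = 134,300 g.
Volume: 134,300 g ÷ 1.09 g/mL = 123,200 mL.

123 L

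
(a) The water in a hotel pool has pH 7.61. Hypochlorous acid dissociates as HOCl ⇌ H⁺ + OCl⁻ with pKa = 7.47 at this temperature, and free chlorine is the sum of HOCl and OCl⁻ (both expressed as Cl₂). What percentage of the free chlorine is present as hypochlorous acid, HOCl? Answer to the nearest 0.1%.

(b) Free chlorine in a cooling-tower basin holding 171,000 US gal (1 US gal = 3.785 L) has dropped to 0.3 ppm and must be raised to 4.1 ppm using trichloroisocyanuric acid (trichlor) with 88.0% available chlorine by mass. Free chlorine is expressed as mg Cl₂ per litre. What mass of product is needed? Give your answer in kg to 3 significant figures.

(a) 42.0%; (b) 2.79 kg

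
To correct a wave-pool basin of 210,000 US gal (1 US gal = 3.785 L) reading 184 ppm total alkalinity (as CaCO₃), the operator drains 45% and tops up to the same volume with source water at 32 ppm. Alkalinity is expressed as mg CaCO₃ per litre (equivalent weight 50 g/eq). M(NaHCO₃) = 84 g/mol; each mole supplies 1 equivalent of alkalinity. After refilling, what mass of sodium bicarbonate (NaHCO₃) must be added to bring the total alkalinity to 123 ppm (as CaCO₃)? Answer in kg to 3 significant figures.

9.88 kg

Volume: 210,000 US gal × 3.785 L/gal = 794,850 L.
After draining 45% and refilling: 184 × 0.55 + 32 × 0.45 = 115.6 ppm.
Deficit to target: 123 − 115.6 = 7.4 mg/L.
As CaCO₃: 7.4 mg/L × 794,850 L = 5882 g; ÷ 50 g/eq ÷ 1 = 117.6 mol NaHCO₃.
Mass: 117.6 × 84 = 9882 g.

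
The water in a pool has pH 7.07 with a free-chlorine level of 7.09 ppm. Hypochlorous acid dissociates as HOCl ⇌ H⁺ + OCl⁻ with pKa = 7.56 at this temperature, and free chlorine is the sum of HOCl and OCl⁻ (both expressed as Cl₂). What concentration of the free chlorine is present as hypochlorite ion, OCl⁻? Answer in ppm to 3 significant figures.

[OCl⁻]/[HOCl] = 10^(pH − pKa) = 10^(7.07 − 7.56) = 10^-0.49 = 0.3236.
Fraction as HOCl = 1 / (1 + 0.3236) = 0.7555.
OCl⁻ = (1 − 0.7555) × 7.09 ppm = 1.733 ppm.

1.73 ppm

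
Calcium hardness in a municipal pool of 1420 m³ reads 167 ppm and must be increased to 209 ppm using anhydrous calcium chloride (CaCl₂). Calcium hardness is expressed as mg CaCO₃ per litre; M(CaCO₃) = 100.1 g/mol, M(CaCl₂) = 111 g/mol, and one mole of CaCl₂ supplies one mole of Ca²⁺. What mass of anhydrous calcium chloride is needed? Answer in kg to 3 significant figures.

66.1 kg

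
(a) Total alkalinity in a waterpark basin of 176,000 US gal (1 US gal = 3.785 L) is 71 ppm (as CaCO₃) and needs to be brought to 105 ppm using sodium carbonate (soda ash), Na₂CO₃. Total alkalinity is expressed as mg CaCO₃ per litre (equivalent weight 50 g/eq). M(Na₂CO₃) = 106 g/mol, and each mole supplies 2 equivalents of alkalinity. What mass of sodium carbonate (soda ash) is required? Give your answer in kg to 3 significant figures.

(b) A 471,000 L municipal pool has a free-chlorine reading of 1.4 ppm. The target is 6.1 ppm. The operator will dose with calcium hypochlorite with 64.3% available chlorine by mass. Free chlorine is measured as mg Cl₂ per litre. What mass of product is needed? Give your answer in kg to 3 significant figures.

(a) Volume: 176,000 US gal × 3.785 L/gal = 666,160 L.
(a) Alkalinity to add: (105 − 71) = 34 mg/L as CaCO₃ × 666,160 L = 22,650 g as CaCO₃.
(a) Equivalents: 22,650 g ÷ 50 g/eq = 453 eq.
(a) Each mole of Na₂CO₃ supplies 2 eq, so 453 / 2 = 226.5 mol.
(a) Mass: 226.5 mol × 106 g/mol = 24,010 g.

(b) Chlorine deficit: 6.1 − 1.4 = 4.7 ppm = 4.7 mg/L as Cl₂.
(b) Cl₂ equivalent needed: 4.7 mg/L × 471,000 L = 2,214,000 mg = 2214 g.
(b) Product at 64.3% available chlorine: 2214 / 0.643 = 3443 g.

(a) 24.0 kg; (b) 3.44 kg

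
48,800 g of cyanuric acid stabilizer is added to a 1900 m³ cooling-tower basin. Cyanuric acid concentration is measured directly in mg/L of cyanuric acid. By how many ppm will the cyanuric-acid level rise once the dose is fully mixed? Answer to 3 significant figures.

25.7 ppm

Volume: 1900 m³ = 1,900,000 L.
Rise: 48,800 g / 1,900,000 L × 1000 = 25.68 mg/L.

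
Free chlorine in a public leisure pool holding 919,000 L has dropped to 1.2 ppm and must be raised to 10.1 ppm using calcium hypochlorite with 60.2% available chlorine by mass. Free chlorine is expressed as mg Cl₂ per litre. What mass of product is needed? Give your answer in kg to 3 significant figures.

Chlorine deficit: 10.1 − 1.2 = 8.9 ppm = 8.9 mg/L as Cl₂.
Cl₂ equivalent needed: 8.9 mg/L × 919,000 L = 8,179,000 mg = 8179 g.
Product at 60.2% available chlorine: 8179 / 0.602 = 13,590 g.

13.6 kg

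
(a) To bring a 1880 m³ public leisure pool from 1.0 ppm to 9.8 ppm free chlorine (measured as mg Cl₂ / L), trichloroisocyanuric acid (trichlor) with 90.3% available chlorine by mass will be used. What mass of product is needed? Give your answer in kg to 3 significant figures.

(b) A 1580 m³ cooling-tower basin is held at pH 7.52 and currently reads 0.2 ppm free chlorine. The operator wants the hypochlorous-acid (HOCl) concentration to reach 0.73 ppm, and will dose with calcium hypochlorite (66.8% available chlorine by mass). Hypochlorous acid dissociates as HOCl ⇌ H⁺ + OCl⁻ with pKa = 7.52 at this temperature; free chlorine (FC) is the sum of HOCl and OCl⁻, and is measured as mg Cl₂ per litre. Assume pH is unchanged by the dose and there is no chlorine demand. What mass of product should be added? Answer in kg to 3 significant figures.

(a) Volume: 1880 m³ = 1,880,000 L.
(a) Chlorine deficit: 9.8 − 1.0 = 8.8 ppm = 8.8 mg/L as Cl₂.
(a) Cl₂ equivalent needed: 8.8 mg/L × 1,880,000 L = 16,540,000 mg = 16,540 g.
(a) Product at 90.3% available chlorine: 16,540 / 0.903 = 18,320 g.

(b) Volume: 1580 m³ = 1,580,000 L.
(b) [OCl⁻]/[HOCl] = 10^(pH − pKa) = 10^(7.52 − 7.52) = 1; fraction as HOCl = 1/(1 + 1) = 0.5.
(b) Free chlorine required for 0.73 ppm HOCl: 0.73 / 0.5 = 1.46 ppm.
(b) FC to add: 1.46 − 0.2 = 1.26 mg/L as Cl₂.
(b) Cl₂ equivalent: 1.26 mg/L × 1,580,000 L = 1991 g.
(b) Product at 66.8% available Cl: 1991 / 0.668 = 2980 g.

(a) 18.3 kg; (b) 2.98 kg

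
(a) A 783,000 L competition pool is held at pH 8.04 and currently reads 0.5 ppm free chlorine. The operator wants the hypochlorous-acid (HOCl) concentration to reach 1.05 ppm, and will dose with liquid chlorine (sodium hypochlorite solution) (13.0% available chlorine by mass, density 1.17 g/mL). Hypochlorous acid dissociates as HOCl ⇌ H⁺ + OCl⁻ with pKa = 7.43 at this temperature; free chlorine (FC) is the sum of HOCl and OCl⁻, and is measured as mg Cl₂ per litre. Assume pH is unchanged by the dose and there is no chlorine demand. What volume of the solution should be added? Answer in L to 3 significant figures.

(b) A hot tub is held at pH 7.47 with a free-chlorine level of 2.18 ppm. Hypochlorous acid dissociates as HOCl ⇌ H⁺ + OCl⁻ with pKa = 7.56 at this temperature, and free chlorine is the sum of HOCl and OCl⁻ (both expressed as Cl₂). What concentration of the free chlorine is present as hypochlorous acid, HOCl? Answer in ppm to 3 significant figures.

(a) 24.9 L; (b) 1.20 ppm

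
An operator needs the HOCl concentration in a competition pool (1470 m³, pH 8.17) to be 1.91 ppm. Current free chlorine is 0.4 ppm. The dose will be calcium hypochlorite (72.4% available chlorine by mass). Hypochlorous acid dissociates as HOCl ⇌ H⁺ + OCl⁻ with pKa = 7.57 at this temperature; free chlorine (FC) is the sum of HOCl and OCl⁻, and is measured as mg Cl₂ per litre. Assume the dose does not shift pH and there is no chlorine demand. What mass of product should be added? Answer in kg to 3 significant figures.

Volume: 1470 m³ = 1,470,000 L.
[OCl⁻]/[HOCl] = 10^(pH − pKa) = 10^(8.17 − 7.57) = 3.981; fraction as HOCl = 1/(1 + 3.981) = 0.2008.
Free chlorine required for 1.91 ppm HOCl: 1.91 / 0.2008 = 9.514 ppm.
FC to add: 9.514 − 0.4 = 9.114 mg/L as Cl₂.
Cl₂ equivalent: 9.114 mg/L × 1,470,000 L = 13,400 g.
Product at 72.4% available Cl: 13,400 / 0.724 = 18,500 g.

18.5 kg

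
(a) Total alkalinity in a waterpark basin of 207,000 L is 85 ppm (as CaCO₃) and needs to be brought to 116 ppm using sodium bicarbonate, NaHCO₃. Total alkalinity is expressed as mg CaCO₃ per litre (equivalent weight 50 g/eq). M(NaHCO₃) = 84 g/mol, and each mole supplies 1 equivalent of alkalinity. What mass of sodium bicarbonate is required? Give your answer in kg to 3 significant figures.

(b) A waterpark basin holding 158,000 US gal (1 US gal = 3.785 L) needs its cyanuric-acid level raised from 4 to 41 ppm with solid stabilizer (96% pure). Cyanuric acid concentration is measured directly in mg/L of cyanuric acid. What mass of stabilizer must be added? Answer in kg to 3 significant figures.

(a) 10.8 kg; (b) 23.0 kg

(a) Alkalinity to add: (116 − 85) = 31 mg/L as CaCO₃ × 207,000 L = 6417 g as CaCO₃.
(a) Equivalents: 6417 g ÷ 50 g/eq = 128.3 eq.
(a) NaHCO₃ supplies 1 eq per mole → 128.3 mol.
(a) Mass: 128.3 mol × 84 g/mol = 10,780 g.

(b) Volume: 158,000 US gal × 3.785 L/gal = 598,030 L.
(b) CYA to add: (41 − 4) = 37 mg/L × 598,030 L = 22,130 g cyanuric acid.
(b) At 96% purity: 22,130 / 0.96 = 23,050 g product.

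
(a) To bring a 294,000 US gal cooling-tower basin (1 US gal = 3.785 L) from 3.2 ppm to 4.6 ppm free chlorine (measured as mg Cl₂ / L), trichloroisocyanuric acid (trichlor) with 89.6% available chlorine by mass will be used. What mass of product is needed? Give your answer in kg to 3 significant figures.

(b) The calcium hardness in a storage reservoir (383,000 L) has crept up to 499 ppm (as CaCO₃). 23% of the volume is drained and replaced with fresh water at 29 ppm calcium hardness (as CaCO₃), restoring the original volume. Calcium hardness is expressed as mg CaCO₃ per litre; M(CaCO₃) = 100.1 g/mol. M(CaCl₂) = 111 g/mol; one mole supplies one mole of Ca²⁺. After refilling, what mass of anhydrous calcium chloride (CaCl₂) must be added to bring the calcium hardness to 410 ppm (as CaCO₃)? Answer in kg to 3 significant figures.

(a) Volume: 294,000 US gal × 3.785 L/gal = 1,112,790 L.
(a) Chlorine deficit: 4.6 − 3.2 = 1.4 ppm = 1.4 mg/L as Cl₂.
(a) Cl₂ equivalent needed: 1.4 mg/L × 1,112,790 L = 1,558,000 mg = 1558 g.
(a) Product at 89.6% available chlorine: 1558 / 0.896 = 1739 g.

(b) After draining 23% and refilling: 499 × 0.77 + 29 × 0.23 = 390.9 ppm.
(b) Deficit to target: 410 − 390.9 = 19.1 mg/L.
(b) As CaCO₃: 19.1 mg/L × 383,000 L = 7315 g; ÷ 100.1 = 73.08 mol Ca²⁺.
(b) Mass: 73.08 × 111 = 8112 g.

(a) 1.74 kg; (b) 8.11 kg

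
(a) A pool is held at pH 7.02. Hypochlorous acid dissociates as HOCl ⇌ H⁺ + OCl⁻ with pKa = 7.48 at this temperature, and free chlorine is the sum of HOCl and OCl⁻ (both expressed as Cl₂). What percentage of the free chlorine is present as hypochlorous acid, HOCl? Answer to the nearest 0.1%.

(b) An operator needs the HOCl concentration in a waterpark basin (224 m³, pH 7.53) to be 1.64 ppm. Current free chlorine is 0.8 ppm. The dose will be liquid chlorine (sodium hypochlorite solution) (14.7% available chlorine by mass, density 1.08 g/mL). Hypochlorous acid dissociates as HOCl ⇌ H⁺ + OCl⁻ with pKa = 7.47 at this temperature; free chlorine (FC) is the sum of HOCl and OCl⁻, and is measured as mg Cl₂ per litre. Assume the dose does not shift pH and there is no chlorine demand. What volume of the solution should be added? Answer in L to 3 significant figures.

(a) 74.3%; (b) 3.84 L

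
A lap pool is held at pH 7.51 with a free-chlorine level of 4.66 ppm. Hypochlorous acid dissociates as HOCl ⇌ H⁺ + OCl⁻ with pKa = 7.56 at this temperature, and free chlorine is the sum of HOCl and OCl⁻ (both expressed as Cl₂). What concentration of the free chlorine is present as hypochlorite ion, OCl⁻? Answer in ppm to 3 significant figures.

2.20 ppm

[OCl⁻]/[HOCl] = 10^(pH − pKa) = 10^(7.51 − 7.56) = 10^-0.05 = 0.8913.
Fraction as HOCl = 1 / (1 + 0.8913) = 0.5288.
OCl⁻ = (1 − 0.5288) × 4.66 ppm = 2.196 ppm.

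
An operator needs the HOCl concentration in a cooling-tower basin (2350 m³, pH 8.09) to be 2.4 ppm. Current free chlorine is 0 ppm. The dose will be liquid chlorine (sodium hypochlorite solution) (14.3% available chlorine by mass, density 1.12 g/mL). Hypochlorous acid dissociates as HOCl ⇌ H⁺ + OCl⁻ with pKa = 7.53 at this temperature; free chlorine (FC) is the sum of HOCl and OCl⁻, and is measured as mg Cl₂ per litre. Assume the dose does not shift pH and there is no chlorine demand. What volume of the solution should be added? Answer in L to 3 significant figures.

163 L

Volume: 2350 m³ = 2,350,000 L.
[OCl⁻]/[HOCl] = 10^(pH − pKa) = 10^(8.09 − 7.53) = 3.631; fraction as HOCl = 1/(1 + 3.631) = 0.2159.
Free chlorine required for 2.4 ppm HOCl: 2.4 / 0.2159 = 11.11 ppm.
FC to add: 11.11 − 0 = 11.11 mg/L as Cl₂.
Cl₂ equivalent: 11.11 mg/L × 2,350,000 L = 26,120 g.
Product at 14.3% available Cl: 26,120 / 0.143 = 182,600 g.
Volume: 182,600 g ÷ 1.12 g/mL = 163,100 mL.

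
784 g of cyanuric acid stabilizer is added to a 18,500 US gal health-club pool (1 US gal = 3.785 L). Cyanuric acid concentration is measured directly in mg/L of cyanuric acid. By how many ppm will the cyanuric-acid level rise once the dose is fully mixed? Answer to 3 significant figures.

11.2 ppm

Volume: 18,500 US gal × 3.785 L/gal = 70,022 L.
Rise: 784 g / 70,022 L × 1000 = 11.2 mg/L.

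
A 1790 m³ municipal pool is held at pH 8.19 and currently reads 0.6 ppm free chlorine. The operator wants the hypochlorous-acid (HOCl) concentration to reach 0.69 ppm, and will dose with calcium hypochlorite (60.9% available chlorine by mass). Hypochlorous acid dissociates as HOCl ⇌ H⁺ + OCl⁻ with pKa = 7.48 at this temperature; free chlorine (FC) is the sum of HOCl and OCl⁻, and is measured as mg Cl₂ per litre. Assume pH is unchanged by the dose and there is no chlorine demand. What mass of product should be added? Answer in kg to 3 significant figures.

10.7 kg

Volume: 1790 m³ = 1,790,000 L.
[OCl⁻]/[HOCl] = 10^(pH − pKa) = 10^(8.19 − 7.48) = 5.129; fraction as HOCl = 1/(1 + 5.129) = 0.1632.
Free chlorine required for 0.69 ppm HOCl: 0.69 / 0.1632 = 4.229 ppm.
FC to add: 4.229 − 0.6 = 3.629 mg/L as Cl₂.
Cl₂ equivalent: 3.629 mg/L × 1,790,000 L = 6495 g.
Product at 60.9% available Cl: 6495 / 0.609 = 10,670 g.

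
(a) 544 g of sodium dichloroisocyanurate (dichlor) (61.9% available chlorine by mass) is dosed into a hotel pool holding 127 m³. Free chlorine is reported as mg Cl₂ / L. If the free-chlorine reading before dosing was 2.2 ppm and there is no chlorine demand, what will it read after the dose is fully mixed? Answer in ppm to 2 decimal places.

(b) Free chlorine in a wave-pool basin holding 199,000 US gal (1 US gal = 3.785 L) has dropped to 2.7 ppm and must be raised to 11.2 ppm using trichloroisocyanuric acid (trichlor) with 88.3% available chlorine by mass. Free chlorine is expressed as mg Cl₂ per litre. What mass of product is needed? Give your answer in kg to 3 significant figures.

(a) Volume: 127 m³ = 127,000 L.
(a) Available chlorine delivered: 544 g × 0.619 = 336.7 g as Cl₂.
(a) Concentration rise: 336.7 g / 127,000 L = 2.651 mg/L = 2.65 ppm.
(a) Final FC: 2.2 + 2.65 = 4.85 ppm.

(b) Volume: 199,000 US gal × 3.785 L/gal = 753,215 L.
(b) Chlorine deficit: 11.2 − 2.7 = 8.5 ppm = 8.5 mg/L as Cl₂.
(b) Cl₂ equivalent needed: 8.5 mg/L × 753,215 L = 6,402,000 mg = 6402 g.
(b) Product at 88.3% available chlorine: 6402 / 0.883 = 7251 g.

(a) 4.85 ppm; (b) 7.25 kg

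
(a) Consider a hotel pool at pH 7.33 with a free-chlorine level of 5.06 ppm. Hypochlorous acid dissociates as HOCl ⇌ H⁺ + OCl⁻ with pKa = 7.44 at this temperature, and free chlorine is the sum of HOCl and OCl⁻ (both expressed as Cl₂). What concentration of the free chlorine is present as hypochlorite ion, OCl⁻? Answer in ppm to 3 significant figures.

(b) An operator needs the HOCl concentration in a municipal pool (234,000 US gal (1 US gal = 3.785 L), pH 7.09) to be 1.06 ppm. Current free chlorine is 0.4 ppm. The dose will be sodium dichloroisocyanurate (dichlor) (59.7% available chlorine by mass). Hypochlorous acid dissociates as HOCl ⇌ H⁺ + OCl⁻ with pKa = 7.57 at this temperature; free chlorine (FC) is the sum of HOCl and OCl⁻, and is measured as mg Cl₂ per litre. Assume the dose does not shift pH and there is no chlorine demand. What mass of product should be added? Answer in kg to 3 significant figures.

(a) [OCl⁻]/[HOCl] = 10^(pH − pKa) = 10^(7.33 − 7.44) = 10^-0.11 = 0.7762.
(a) Fraction as HOCl = 1 / (1 + 0.7762) = 0.563.
(a) OCl⁻ = (1 − 0.563) × 5.06 ppm = 2.211 ppm.

(b) Volume: 234,000 US gal × 3.785 L/gal = 885,690 L.
(b) [OCl⁻]/[HOCl] = 10^(pH − pKa) = 10^(7.09 − 7.57) = 0.3311; fraction as HOCl = 1/(1 + 0.3311) = 0.7512.
(b) Free chlorine required for 1.06 ppm HOCl: 1.06 / 0.7512 = 1.411 ppm.
(b) FC to add: 1.411 − 0.4 = 1.011 mg/L as Cl₂.
(b) Cl₂ equivalent: 1.011 mg/L × 885,690 L = 895.4 g.
(b) Product at 59.7% available Cl: 895.4 / 0.597 = 1500 g.

(a) 2.21 ppm; (b) 1.50 kg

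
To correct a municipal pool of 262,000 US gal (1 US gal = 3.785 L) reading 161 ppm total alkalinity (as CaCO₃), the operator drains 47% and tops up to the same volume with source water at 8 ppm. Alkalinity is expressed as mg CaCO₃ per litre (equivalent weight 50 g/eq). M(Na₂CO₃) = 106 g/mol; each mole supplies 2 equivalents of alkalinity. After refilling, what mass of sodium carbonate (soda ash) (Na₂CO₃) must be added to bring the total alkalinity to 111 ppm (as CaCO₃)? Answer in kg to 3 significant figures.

Volume: 262,000 US gal × 3.785 L/gal = 991,670 L.
After draining 47% and refilling: 161 × 0.53 + 8 × 0.47 = 89.09 ppm.
Deficit to target: 111 − 89.09 = 21.91 mg/L.
As CaCO₃: 21.91 mg/L × 991,670 L = 21,730 g; ÷ 50 g/eq ÷ 2 = 217.3 mol Na₂CO₃.
Mass: 217.3 × 106 = 23,030 g.

23.0 kg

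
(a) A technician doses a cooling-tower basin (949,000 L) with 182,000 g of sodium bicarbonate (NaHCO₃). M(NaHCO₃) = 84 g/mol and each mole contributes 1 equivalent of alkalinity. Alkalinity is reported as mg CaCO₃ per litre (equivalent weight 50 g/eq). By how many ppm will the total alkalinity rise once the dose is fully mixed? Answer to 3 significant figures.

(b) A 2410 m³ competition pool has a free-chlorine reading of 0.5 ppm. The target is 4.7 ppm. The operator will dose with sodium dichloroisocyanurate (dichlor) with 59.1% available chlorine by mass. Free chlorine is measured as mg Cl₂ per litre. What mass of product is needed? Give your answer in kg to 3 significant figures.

(a) Moles of NaHCO₃: 182,000 g ÷ 84 g/mol = 2167 mol → 2167 eq of alkalinity.
(a) As CaCO₃: 2167 eq × 50 g/eq = 108,300 g.
(a) Rise: 108,300 g / 949,000 L × 1000 = 114.2 mg/L.

(b) Volume: 2410 m³ = 2,410,000 L.
(b) Chlorine deficit: 4.7 − 0.5 = 4.2 ppm = 4.2 mg/L as Cl₂.
(b) Cl₂ equivalent needed: 4.2 mg/L × 2,410,000 L = 10,120,000 mg = 10,120 g.
(b) Product at 59.1% available chlorine: 10,120 / 0.591 = 17,130 g.

(a) 114 ppm; (b) 17.1 kg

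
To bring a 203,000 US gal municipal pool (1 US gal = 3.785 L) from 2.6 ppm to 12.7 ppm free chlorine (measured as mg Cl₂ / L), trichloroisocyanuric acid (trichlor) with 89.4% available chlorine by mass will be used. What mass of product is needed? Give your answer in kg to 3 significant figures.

8.68 kg

Volume: 203,000 US gal × 3.785 L/gal = 768,355 L.
Chlorine deficit: 12.7 − 2.6 = 10.1 ppm = 10.1 mg/L as Cl₂.
Cl₂ equivalent needed: 10.1 mg/L × 768,355 L = 7,760,000 mg = 7760 g.
Product at 89.4% available chlorine: 7760 / 0.894 = 8681 g.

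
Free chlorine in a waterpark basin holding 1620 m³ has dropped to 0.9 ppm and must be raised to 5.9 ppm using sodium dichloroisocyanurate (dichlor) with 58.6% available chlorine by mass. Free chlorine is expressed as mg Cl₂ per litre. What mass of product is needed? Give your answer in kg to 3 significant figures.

13.8 kg

Volume: 1620 m³ = 1,620,000 L.
Chlorine deficit: 5.9 − 0.9 = 5 ppm = 5 mg/L as Cl₂.
Cl₂ equivalent needed: 5 mg/L × 1,620,000 L = 8,100,000 mg = 8100 g.
Product at 58.6% available chlorine: 8100 / 0.586 = 13,820 g.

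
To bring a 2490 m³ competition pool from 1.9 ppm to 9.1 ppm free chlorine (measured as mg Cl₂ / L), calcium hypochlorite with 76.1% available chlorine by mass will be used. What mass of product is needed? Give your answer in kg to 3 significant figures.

Volume: 2490 m³ = 2,490,000 L.
Chlorine deficit: 9.1 − 1.9 = 7.2 ppm = 7.2 mg/L as Cl₂.
Cl₂ equivalent needed: 7.2 mg/L × 2,490,000 L = 17,930,000 mg = 17,930 g.
Product at 76.1% available chlorine: 17,930 / 0.761 = 23,560 g.

23.6 kg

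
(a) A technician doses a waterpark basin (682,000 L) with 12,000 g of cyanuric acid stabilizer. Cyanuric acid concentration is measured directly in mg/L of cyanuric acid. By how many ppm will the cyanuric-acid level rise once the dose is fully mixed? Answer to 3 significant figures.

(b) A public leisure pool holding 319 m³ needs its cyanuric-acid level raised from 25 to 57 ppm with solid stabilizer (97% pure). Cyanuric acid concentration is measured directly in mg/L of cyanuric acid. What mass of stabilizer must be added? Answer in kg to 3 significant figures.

(a) 17.6 ppm; (b) 10.5 kg

(a) Rise: 12,000 g / 682,000 L × 1000 = 17.6 mg/L.

(b) Volume: 319 m³ = 319,000 L.
(b) CYA to add: (57 − 25) = 32 mg/L × 319,000 L = 10,210 g cyanuric acid.
(b) At 97% purity: 10,210 / 0.97 = 10,520 g product.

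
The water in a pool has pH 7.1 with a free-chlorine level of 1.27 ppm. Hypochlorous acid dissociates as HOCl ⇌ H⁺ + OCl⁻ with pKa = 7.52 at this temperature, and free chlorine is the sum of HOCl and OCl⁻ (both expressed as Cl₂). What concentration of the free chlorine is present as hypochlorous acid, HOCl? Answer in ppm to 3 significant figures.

0.920 ppm

[OCl⁻]/[HOCl] = 10^(pH − pKa) = 10^(7.1 − 7.52) = 10^-0.42 = 0.3802.
Fraction as HOCl = 1 / (1 + 0.3802) = 0.7245.
HOCl = 0.7245 × 1.27 ppm = 0.9202 ppm.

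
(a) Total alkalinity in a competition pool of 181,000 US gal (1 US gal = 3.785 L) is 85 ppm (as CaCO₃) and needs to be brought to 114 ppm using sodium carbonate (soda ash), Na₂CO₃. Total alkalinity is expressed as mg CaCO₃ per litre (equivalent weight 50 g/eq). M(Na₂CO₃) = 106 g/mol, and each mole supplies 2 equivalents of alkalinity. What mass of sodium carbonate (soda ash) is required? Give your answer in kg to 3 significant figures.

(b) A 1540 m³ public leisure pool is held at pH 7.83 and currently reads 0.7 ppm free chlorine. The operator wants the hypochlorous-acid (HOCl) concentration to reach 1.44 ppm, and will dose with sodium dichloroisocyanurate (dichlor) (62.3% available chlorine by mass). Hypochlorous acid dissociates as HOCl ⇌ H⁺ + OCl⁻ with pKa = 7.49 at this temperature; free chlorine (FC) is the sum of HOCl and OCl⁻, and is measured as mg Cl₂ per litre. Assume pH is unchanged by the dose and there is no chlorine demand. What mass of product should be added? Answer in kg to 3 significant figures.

(a) Volume: 181,000 US gal × 3.785 L/gal = 685,085 L.
(a) Alkalinity to add: (114 − 85) = 29 mg/L as CaCO₃ × 685,085 L = 19,870 g as CaCO₃.
(a) Equivalents: 19,870 g ÷ 50 g/eq = 397.3 eq.
(a) Each mole of Na₂CO₃ supplies 2 eq, so 397.3 / 2 = 198.7 mol.
(a) Mass: 198.7 mol × 106 g/mol = 21,060 g.

(b) Volume: 1540 m³ = 1,540,000 L.
(b) [OCl⁻]/[HOCl] = 10^(pH − pKa) = 10^(7.83 − 7.49) = 2.188; fraction as HOCl = 1/(1 + 2.188) = 0.3137.
(b) Free chlorine required for 1.44 ppm HOCl: 1.44 / 0.3137 = 4.59 ppm.
(b) FC to add: 4.59 − 0.7 = 3.89 mg/L as Cl₂.
(b) Cl₂ equivalent: 3.89 mg/L × 1,540,000 L = 5991 g.
(b) Product at 62.3% available Cl: 5991 / 0.623 = 9617 g.

(a) 21.1 kg; (b) 9.62 kg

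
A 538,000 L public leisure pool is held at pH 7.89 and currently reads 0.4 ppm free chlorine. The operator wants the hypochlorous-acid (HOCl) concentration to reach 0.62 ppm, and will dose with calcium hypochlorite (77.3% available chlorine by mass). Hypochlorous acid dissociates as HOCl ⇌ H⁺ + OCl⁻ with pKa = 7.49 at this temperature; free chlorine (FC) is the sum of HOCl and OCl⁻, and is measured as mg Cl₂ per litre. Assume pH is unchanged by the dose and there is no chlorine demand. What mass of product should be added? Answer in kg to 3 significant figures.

1.24 kg

[OCl⁻]/[HOCl] = 10^(pH − pKa) = 10^(7.89 − 7.49) = 2.512; fraction as HOCl = 1/(1 + 2.512) = 0.2847.
Free chlorine required for 0.62 ppm HOCl: 0.62 / 0.2847 = 2.177 ppm.
FC to add: 2.177 − 0.4 = 1.777 mg/L as Cl₂.
Cl₂ equivalent: 1.777 mg/L × 538,000 L = 956.2 g.
Product at 77.3% available Cl: 956.2 / 0.773 = 1237 g.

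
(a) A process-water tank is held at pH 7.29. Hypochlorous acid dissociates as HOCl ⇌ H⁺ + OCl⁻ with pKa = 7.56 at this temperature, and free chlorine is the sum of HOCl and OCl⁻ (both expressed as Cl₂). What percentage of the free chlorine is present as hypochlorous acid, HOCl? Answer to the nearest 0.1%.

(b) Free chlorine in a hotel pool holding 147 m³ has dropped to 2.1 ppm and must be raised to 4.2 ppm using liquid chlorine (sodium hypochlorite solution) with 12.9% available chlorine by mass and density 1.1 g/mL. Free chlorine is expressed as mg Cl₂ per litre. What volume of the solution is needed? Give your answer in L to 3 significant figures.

(a) 65.1%; (b) 2.18 L

(a) [OCl⁻]/[HOCl] = 10^(pH − pKa) = 10^(7.29 − 7.56) = 10^-0.27 = 0.537.
(a) Fraction as HOCl = 1 / (1 + 0.537) = 0.6506.

(b) Volume: 147 m³ = 147,000 L.
(b) Chlorine deficit: 4.2 − 2.1 = 2.1 ppm = 2.1 mg/L as Cl₂.
(b) Cl₂ equivalent needed: 2.1 mg/L × 147,000 L = 308,700 mg = 308.7 g.
(b) Product at 12.9% available chlorine: 308.7 / 0.129 = 2393 g.
(b) Volume at density 1.1 g/mL: 2393 g ÷ 1.1 g/mL = 2175 mL.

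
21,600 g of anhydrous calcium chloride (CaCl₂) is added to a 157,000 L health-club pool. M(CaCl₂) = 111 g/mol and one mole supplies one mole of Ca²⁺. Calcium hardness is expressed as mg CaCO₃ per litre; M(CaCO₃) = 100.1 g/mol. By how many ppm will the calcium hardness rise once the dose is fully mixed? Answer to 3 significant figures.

124 ppm

Moles of Ca²⁺: 21,600 g ÷ 111 g/mol = 194.6 mol.
As CaCO₃: 194.6 mol × 100.1 g/mol = 19,480 g.
Rise: 19,480 g / 157,000 L × 1000 = 124.1 mg/L.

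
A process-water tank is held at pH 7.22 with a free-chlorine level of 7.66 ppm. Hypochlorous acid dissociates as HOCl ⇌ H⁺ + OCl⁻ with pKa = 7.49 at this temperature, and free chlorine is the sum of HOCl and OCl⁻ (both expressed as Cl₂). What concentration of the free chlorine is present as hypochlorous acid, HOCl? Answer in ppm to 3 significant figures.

[OCl⁻]/[HOCl] = 10^(pH − pKa) = 10^(7.22 − 7.49) = 10^-0.27 = 0.537.
Fraction as HOCl = 1 / (1 + 0.537) = 0.6506.
HOCl = 0.6506 × 7.66 ppm = 4.984 ppm.

4.98 ppm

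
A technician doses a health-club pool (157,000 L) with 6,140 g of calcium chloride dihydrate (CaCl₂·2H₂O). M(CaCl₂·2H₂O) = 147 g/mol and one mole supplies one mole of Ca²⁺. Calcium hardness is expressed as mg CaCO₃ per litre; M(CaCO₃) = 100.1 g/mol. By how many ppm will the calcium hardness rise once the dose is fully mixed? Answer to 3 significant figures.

Moles of Ca²⁺: 6,140 g ÷ 147 g/mol = 41.77 mol.
As CaCO₃: 41.77 mol × 100.1 g/mol = 4181 g.
Rise: 4181 g / 157,000 L × 1000 = 26.63 mg/L.

26.6 ppm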